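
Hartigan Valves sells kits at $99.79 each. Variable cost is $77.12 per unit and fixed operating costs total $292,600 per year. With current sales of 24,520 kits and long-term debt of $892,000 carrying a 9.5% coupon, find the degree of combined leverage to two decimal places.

3.11

Contribution at this volume is 24,520 × $22.67 = $555,868.40.
Operating income = contribution − fixed costs = $555,868.40 − $292,600 = $263,268.40. Interest = $84,740.00, so EBIT − I = $178,528.40.
DCL = contribution ÷ (EBIT − I) = $555,868.40 ÷ $178,528.40 = 3.1136.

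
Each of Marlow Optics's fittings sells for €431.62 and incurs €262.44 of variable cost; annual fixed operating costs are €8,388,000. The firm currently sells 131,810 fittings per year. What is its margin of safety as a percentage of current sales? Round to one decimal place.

Each unit contributes €431.62 − €262.44 = €169.18. Break-even units = €8,388,000 ÷ €169.18 = 49,580.33; break-even revenue = 49,580.33 × €431.62 = €21,399,861.45.
Actual sales revenue = 131,810 × €431.62 = €56,891,832.20.
Margin of safety = (€56,891,832.20 − €21,399,861.45) ÷ €56,891,832.20 = 62.4%.

62.4%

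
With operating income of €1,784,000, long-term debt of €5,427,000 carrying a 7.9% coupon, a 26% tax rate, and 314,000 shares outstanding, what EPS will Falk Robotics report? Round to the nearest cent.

€3.19

Interest = €428,733.00, so EBT = €1,784,000 − €428,733.00 = €1,355,267.00.
Net income = €1,355,267.00 × (1 − 0.26) = €1,002,897.58.
EPS = €1,002,897.58 ÷ 314,000 = €3.19.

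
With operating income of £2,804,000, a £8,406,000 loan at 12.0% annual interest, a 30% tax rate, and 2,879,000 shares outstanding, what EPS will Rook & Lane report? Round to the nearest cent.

£0.44

Interest = £1,008,720.00, so EBT = £2,804,000 − £1,008,720.00 = £1,795,280.00.
After tax at 30%: net income = £1,795,280.00 × 0.70 = £1,256,696.00.
EPS = £1,256,696.00 ÷ 2,879,000 = £0.44.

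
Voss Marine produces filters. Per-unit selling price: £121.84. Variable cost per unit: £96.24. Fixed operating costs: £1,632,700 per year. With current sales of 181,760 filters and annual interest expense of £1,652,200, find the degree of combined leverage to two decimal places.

3.40

Total contribution margin = 181,760 × £25.60 = £4,653,056.00.
EBIT = £4,653,056.00 − £1,632,700 = £3,020,356.00. Interest = £1,652,200.00.
DOL = £4,653,056.00 ÷ £3,020,356.00 = 1.5406; DFL = £3,020,356.00 ÷ £1,368,156.00 = 2.2076.
DCL = DOL × DFL = 1.5406 × 2.2076 = 3.4010.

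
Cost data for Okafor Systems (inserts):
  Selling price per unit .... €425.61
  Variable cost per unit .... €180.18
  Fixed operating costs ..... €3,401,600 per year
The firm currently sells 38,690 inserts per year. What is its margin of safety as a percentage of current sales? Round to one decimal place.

64.2%

Unit CM = price − variable cost = €425.61 − €180.18 = €245.43. Break-even units = €3,401,600 ÷ €245.43 = 13,859.76; break-even revenue = 13,859.76 × €425.61 = €5,898,850.90.
Actual sales revenue = 38,690 × €425.61 = €16,466,850.90.
Margin of safety = (€16,466,850.90 − €5,898,850.90) ÷ €16,466,850.90 = 64.2%.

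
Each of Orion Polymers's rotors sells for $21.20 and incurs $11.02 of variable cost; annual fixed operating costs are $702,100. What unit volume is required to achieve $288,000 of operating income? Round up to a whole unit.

97,260 rotors

Each unit contributes $21.20 − $11.02 = $10.18.
Need Q such that Q × $10.18 − $702,100 = $288,000, i.e. Q = $990,100 / $10.18 = 97,259.33 → 97,260.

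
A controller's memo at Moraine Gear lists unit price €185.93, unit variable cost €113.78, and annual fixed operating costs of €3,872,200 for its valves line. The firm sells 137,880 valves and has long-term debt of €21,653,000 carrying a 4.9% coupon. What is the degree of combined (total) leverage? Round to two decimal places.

1.98

Total contribution margin = 137,880 × €72.15 = €9,948,042.00.
Operating income = contribution − fixed costs = €9,948,042.00 − €3,872,200 = €6,075,842.00. Interest = €1,060,997.00.
DOL = €9,948,042.00 ÷ €6,075,842.00 = 1.6373; DFL = €6,075,842.00 ÷ €5,014,845.00 = 1.2116.
DCL = DOL × DFL = 1.6373 × 1.2116 = 1.9838.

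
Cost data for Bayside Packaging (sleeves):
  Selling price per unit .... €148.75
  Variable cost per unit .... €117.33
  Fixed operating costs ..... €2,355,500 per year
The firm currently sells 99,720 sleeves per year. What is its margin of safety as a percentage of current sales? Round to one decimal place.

Unit CM = price − variable cost = €148.75 − €117.33 = €31.42. Break-even units = €2,355,500 ÷ €31.42 = 74,968.17; break-even revenue = 74,968.17 × €148.75 = €11,151,515.75.
Actual sales revenue = 99,720 × €148.75 = €14,833,350.00.
Margin of safety = (€14,833,350.00 − €11,151,515.75) ÷ €14,833,350.00 = 24.8%.

24.8%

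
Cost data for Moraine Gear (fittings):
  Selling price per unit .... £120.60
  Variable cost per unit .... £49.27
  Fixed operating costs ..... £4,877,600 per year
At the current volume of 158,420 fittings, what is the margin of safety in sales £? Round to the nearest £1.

£10,858,732

Unit CM = price − variable cost = £120.60 − £49.27 = £71.33. Break-even units = £4,877,600 ÷ £71.33 = 68,380.77; break-even revenue = 68,380.77 × £120.60 = £8,246,720.31.
Actual sales revenue = 158,420 × £120.60 = £19,105,452.00.
Margin of safety = £19,105,452.00 − £8,246,720.31 = £10,858,732.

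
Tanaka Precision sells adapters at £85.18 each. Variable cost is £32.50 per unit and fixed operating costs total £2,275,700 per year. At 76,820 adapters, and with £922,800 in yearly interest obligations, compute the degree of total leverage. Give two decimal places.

Contribution at this volume is 76,820 × £52.68 = £4,046,877.60.
Operating income = contribution − fixed costs = £4,046,877.60 − £2,275,700 = £1,771,177.60. Interest = £922,800.00, so EBIT − I = £848,377.60.
DCL = contribution ÷ (EBIT − I) = £4,046,877.60 ÷ £848,377.60 = 4.7701.

4.77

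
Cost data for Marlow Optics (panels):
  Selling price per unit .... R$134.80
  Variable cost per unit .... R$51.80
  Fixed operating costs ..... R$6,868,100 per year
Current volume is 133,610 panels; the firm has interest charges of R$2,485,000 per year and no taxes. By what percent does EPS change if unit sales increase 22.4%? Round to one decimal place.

At 133,610 units, contribution = 133,610 × R$83.00 = R$11,089,630.00.
Operating income = contribution − fixed costs = R$11,089,630.00 − R$6,868,100 = R$4,221,530.00.
Interest = R$2,485,000.00, so EBIT − I = R$1,736,530.00.
Degree of combined leverage = contribution ÷ (EBIT − I) = R$11,089,630.00 ÷ R$1,736,530.00 = 6.3861.
EPS therefore changes by 6.3861 × (+22.4%) = +143.0%.

+143.0%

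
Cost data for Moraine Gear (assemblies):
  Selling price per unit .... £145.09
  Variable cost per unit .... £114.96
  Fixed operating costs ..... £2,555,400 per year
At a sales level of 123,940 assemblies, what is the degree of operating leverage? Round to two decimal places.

3.17

Total contribution margin = 123,940 × £30.13 = £3,734,312.20.
Subtracting fixed costs: EBIT = £3,734,312.20 − £2,555,400 = £1,178,912.20.
DOL = contribution ÷ EBIT = £3,734,312.20 ÷ £1,178,912.20 = 3.1676.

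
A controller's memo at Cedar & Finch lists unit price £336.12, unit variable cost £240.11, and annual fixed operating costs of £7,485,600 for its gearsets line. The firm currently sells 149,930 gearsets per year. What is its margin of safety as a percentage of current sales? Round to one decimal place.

48.0%

Contribution margin per unit = £336.12 − £240.11 = £96.01. Break-even units = £7,485,600 ÷ £96.01 = 77,966.88; break-even revenue = 77,966.88 × £336.12 = £26,206,227.18.
Current sales = 149,930 × £336.12 = £50,394,471.60.
Margin of safety = (£50,394,471.60 − £26,206,227.18) ÷ £50,394,471.60 = 48.0%.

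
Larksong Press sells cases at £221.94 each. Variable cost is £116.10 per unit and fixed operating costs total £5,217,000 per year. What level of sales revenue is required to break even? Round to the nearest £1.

Contribution margin per unit = £221.94 − £116.10 = £105.84, a CM ratio of £105.84 ÷ £221.94 = 0.4769.
Break-even revenue = fixed costs × price ÷ CM = £5,217,000 × £221.94 ÷ £105.84 = £10,939,730.

£10,939,730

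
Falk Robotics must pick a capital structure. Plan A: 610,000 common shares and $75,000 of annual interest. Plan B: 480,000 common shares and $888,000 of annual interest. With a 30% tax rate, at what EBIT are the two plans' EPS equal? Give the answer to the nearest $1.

$3,889,846

At indifference, (EBIT − 75,000)(1 − t)/610,000 = (EBIT − 888,000)(1 − t)/480,000.
The (1 − t) factor cancels: (EBIT − 75,000) × 480,000 = (EBIT − 888,000) × 610,000.
EBIT × (610,000 − 480,000) = 888,000 × 610,000 − 75,000 × 480,000 = 505,680,000,000, so EBIT = 505,680,000,000 ÷ 130,000 = 3,889,846.15.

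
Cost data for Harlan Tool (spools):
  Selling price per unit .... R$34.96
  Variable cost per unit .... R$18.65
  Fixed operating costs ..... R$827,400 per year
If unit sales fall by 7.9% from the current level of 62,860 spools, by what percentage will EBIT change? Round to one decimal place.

Contribution at this volume is 62,860 × R$16.31 = R$1,025,246.60.
EBIT = R$1,025,246.60 − R$827,400 = R$197,846.60.
DOL = contribution ÷ EBIT = R$1,025,246.60 ÷ R$197,846.60 = 5.1820.
Operating income changes by 5.1820 × -7.9% = -40.9%.

-40.9%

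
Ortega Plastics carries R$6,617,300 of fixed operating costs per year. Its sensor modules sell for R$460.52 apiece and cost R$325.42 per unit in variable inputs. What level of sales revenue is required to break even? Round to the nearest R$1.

Contribution margin per unit = R$460.52 − R$325.42 = R$135.10, a CM ratio of R$135.10 ÷ R$460.52 = 0.2934.
Break-even revenue = fixed costs × price ÷ CM = R$6,617,300 × R$460.52 ÷ R$135.10 = R$22,556,617.

R$22,556,617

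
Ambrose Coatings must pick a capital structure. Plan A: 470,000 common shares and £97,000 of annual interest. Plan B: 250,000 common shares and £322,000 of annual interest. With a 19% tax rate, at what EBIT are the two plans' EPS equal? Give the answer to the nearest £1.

Set EPS_A = EPS_B: (EBIT − £97,000)(1 − 0.19) ÷ 470,000 = (EBIT − £322,000)(1 − 0.19) ÷ 250,000.
The (1 − t) factor cancels: (EBIT − 97,000) × 250,000 = (EBIT − 322,000) × 470,000.
EBIT × (470,000 − 250,000) = 322,000 × 470,000 − 97,000 × 250,000 = 127,090,000,000, so EBIT = 127,090,000,000 ÷ 220,000 = 577,681.82.

£577,682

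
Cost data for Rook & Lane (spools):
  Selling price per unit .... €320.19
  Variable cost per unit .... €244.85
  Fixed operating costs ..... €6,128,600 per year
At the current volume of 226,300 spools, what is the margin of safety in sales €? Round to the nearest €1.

Each unit contributes €320.19 − €244.85 = €75.34. Break-even units = €6,128,600 ÷ €75.34 = 81,345.90; break-even revenue = 81,345.90 × €320.19 = €26,046,143.27.
Current sales = 226,300 × €320.19 = €72,458,997.00.
Margin of safety = €72,458,997.00 − €26,046,143.27 = €46,412,854.

€46,412,854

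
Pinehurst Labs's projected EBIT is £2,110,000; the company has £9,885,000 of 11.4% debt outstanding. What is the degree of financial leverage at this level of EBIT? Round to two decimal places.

2.15

Interest = £1,126,890.00.
DFL = EBIT ÷ (EBIT − I) = £2,110,000 ÷ (£2,110,000 − £1,126,890.00) = £2,110,000 ÷ £983,110.00 = 2.1463.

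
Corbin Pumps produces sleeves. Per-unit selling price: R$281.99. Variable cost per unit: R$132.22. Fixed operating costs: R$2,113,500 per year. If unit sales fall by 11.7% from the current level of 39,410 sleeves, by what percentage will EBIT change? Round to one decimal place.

-18.2%

At 39,410 units, contribution = 39,410 × R$149.77 = R$5,902,435.70.
Operating income = contribution − fixed costs = R$5,902,435.70 − R$2,113,500 = R$3,788,935.70.
Degree of operating leverage = R$5,902,435.70 / R$3,788,935.70 = 1.5578.
Operating income changes by 1.5578 × -11.7% = -18.2%.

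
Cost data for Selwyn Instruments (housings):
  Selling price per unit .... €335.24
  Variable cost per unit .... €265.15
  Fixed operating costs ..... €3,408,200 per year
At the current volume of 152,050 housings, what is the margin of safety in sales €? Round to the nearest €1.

€34,671,844

Contribution margin per unit = €335.24 − €265.15 = €70.09. Break-even units = €3,408,200 ÷ €70.09 = 48,626.05; break-even revenue = 48,626.05 × €335.24 = €16,301,397.75.
Actual sales revenue = 152,050 × €335.24 = €50,973,242.00.
Margin of safety = €50,973,242.00 − €16,301,397.75 = €34,671,844.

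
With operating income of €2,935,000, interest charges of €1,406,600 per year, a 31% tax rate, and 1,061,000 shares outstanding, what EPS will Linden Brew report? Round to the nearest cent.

€0.99

Pre-tax income = €2,935,000 − €1,406,600.00 = €1,528,400.00.
Net income = €1,528,400.00 × (1 − 0.31) = €1,054,596.00.
Per share: €1,054,596.00 / 1,061,000 shares = €0.99.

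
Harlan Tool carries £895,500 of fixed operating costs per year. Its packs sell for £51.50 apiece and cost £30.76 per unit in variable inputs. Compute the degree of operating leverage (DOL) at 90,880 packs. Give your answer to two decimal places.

1.91

Total contribution margin = 90,880 × £20.74 = £1,884,851.20.
Operating income = contribution − fixed costs = £1,884,851.20 − £895,500 = £989,351.20.
Degree of operating leverage = £1,884,851.20 / £989,351.20 = 1.9051.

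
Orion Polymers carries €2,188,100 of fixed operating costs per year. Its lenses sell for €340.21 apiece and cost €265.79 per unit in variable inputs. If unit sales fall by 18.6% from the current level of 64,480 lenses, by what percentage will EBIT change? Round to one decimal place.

-34.2%

Total contribution margin = 64,480 × €74.42 = €4,798,601.60.
EBIT = €4,798,601.60 − €2,188,100 = €2,610,501.60.
DOL = contribution ÷ EBIT = €4,798,601.60 ÷ €2,610,501.60 = 1.8382.
%ΔEBIT = DOL × %ΔSales = 1.8382 × -18.6% = -34.2%.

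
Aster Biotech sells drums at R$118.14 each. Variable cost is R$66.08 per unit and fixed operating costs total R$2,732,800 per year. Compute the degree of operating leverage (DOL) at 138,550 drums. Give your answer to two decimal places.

Total contribution margin = 138,550 × R$52.06 = R$7,212,913.00.
EBIT = R$7,212,913.00 − R$2,732,800 = R$4,480,113.00.
So DOL = total CM / EBIT = R$7,212,913.00 / R$4,480,113.00 = 1.6100.

1.61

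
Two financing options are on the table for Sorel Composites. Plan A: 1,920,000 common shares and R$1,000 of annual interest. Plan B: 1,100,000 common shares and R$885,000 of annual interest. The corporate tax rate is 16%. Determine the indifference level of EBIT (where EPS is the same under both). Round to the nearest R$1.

R$2,070,854

Set EPS_A = EPS_B: (EBIT − R$1,000)(1 − 0.16) ÷ 1,920,000 = (EBIT − R$885,000)(1 − 0.16) ÷ 1,100,000.
The (1 − t) factor cancels: (EBIT − 1,000) × 1,100,000 = (EBIT − 885,000) × 1,920,000.
EBIT × (1,920,000 − 1,100,000) = 885,000 × 1,920,000 − 1,000 × 1,100,000 = 1,698,100,000,000, so EBIT = 1,698,100,000,000 ÷ 820,000 = 2,070,853.66.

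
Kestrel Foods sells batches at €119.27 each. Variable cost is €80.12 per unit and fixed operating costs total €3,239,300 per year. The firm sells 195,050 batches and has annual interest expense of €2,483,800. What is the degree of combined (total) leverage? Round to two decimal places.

3.99

At 195,050 units, contribution = 195,050 × €39.15 = €7,636,207.50.
Subtracting fixed costs: EBIT = €7,636,207.50 − €3,239,300 = €4,396,907.50. Interest = €2,483,800.00.
DOL = €7,636,207.50 ÷ €4,396,907.50 = 1.7367; DFL = €4,396,907.50 ÷ €1,913,107.50 = 2.2983.
DCL = DOL × DFL = 1.7367 × 2.2983 = 3.9915.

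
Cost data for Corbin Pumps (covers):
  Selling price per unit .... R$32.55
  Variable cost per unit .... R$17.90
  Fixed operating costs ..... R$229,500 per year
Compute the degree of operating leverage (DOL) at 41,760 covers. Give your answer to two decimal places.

1.60

At 41,760 units, contribution = 41,760 × R$14.65 = R$611,784.00.
Subtracting fixed costs: EBIT = R$611,784.00 − R$229,500 = R$382,284.00.
Degree of operating leverage = R$611,784.00 / R$382,284.00 = 1.6003.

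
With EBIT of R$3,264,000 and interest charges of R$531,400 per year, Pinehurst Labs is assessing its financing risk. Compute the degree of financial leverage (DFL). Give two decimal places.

Interest = R$531,400.00.
DFL = EBIT ÷ (EBIT − I) = R$3,264,000 ÷ (R$3,264,000 − R$531,400.00) = R$3,264,000 ÷ R$2,732,600.00 = 1.1945.

1.19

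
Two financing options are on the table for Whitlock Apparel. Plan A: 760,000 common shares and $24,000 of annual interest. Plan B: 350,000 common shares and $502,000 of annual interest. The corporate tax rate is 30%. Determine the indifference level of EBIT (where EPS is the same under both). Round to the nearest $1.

$910,049

At indifference, (EBIT − 24,000)(1 − t)/760,000 = (EBIT − 502,000)(1 − t)/350,000.
Cancelling (1 − t) and cross-multiplying: 350,000·(EBIT − 24,000) = 760,000·(EBIT − 502,000).
EBIT × (760,000 − 350,000) = 502,000 × 760,000 − 24,000 × 350,000 = 373,120,000,000, so EBIT = 373,120,000,000 ÷ 410,000 = 910,048.78.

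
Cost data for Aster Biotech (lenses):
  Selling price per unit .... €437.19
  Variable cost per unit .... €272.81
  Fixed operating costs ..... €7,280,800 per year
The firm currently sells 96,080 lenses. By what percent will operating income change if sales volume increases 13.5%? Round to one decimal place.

+25.0%

At 96,080 units, contribution = 96,080 × €164.38 = €15,793,630.40.
Operating income = contribution − fixed costs = €15,793,630.40 − €7,280,800 = €8,512,830.40.
DOL = contribution ÷ EBIT = €15,793,630.40 ÷ €8,512,830.40 = 1.8553.
Operating income changes by 1.8553 × +13.5% = +25.0%.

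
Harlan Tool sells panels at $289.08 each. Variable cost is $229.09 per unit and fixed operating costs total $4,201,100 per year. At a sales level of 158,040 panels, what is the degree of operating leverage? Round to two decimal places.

Total contribution margin = 158,040 × $59.99 = $9,480,819.60.
EBIT = $9,480,819.60 − $4,201,100 = $5,279,719.60.
Degree of operating leverage = $9,480,819.60 / $5,279,719.60 = 1.7957.

1.80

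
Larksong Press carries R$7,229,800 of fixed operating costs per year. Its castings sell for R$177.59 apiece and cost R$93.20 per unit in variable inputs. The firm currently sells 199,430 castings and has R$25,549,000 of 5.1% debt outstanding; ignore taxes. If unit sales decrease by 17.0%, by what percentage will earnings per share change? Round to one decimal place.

Contribution at this volume is 199,430 × R$84.39 = R$16,829,897.70.
Subtracting fixed costs: EBIT = R$16,829,897.70 − R$7,229,800 = R$9,600,097.70.
Interest = R$1,302,999.00, so EBIT − I = R$8,297,098.70.
Degree of combined leverage = contribution ÷ (EBIT − I) = R$16,829,897.70 ÷ R$8,297,098.70 = 2.0284.
%ΔEPS = DCL × %ΔSales = 2.0284 × -17.0% = -34.5%.

-34.5%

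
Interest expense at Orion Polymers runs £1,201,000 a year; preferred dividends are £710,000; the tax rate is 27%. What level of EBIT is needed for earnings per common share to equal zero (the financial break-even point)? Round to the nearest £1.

£2,173,603

Preferred dividends are paid after tax, so their pre-tax equivalent is £710,000 ÷ (1 − 0.27) = £972,602.74.
EPS = 0 when EBIT covers interest plus the pre-tax preferred burden: £1,201,000 + £972,602.74 = £2,173,602.74.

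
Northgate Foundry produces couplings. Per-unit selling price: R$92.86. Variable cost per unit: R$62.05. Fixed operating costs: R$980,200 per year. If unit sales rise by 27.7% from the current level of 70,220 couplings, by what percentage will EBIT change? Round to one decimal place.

+50.6%

At 70,220 units, contribution = 70,220 × R$30.81 = R$2,163,478.20.
EBIT = R$2,163,478.20 − R$980,200 = R$1,183,278.20.
DOL = contribution ÷ EBIT = R$2,163,478.20 ÷ R$1,183,278.20 = 1.8284.
%ΔEBIT = DOL × %ΔSales = 1.8284 × +27.7% = +50.6%.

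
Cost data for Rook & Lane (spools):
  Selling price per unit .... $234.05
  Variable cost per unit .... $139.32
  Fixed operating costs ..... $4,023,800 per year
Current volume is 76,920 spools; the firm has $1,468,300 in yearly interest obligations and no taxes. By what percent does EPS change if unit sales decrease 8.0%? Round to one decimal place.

At 76,920 units, contribution = 76,920 × $94.73 = $7,286,631.60.
Operating income = contribution − fixed costs = $7,286,631.60 − $4,023,800 = $3,262,831.60.
Interest = $1,468,300.00, so EBIT − I = $1,794,531.60.
Degree of combined leverage = contribution ÷ (EBIT − I) = $7,286,631.60 ÷ $1,794,531.60 = 4.0605.
EPS therefore changes by 4.0605 × (-8.0%) = -32.5%.

-32.5%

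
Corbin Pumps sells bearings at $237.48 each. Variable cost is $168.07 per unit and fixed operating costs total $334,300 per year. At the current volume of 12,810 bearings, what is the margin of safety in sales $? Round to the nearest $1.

$1,898,342

Each unit contributes $237.48 − $168.07 = $69.41. Break-even units = $334,300 ÷ $69.41 = 4,816.31; break-even revenue = 4,816.31 × $237.48 = $1,143,777.04.
Current sales = 12,810 × $237.48 = $3,042,118.80.
Margin of safety = $3,042,118.80 − $1,143,777.04 = $1,898,342.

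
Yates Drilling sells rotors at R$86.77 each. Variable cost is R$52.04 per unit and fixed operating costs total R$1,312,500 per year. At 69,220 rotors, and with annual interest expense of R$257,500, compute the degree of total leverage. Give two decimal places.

2.88

At 69,220 units, contribution = 69,220 × R$34.73 = R$2,404,010.60.
EBIT = R$2,404,010.60 − R$1,312,500 = R$1,091,510.60. Interest = R$257,500.00.
DOL = R$2,404,010.60 ÷ R$1,091,510.60 = 2.2025; DFL = R$1,091,510.60 ÷ R$834,010.60 = 1.3087.
DCL = DOL × DFL = 2.2025 × 1.3087 = 2.8824.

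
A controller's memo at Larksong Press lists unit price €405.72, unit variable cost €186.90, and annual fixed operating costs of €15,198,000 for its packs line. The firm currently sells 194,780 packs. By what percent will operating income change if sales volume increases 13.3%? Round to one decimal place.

+20.7%

Total contribution margin = 194,780 × €218.82 = €42,621,759.60.
Operating income = contribution − fixed costs = €42,621,759.60 − €15,198,000 = €27,423,759.60.
Degree of operating leverage = €42,621,759.60 / €27,423,759.60 = 1.5542.
%ΔEBIT = DOL × %ΔSales = 1.5542 × +13.3% = +20.7%.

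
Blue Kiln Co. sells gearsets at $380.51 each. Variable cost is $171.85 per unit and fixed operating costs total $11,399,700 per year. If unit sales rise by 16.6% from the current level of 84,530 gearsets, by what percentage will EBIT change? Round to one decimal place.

+46.9%

Contribution at this volume is 84,530 × $208.66 = $17,638,029.80.
Operating income = contribution − fixed costs = $17,638,029.80 − $11,399,700 = $6,238,329.80.
DOL = contribution ÷ EBIT = $17,638,029.80 ÷ $6,238,329.80 = 2.8274.
%ΔEBIT = DOL × %ΔSales = 2.8274 × +16.6% = +46.9%.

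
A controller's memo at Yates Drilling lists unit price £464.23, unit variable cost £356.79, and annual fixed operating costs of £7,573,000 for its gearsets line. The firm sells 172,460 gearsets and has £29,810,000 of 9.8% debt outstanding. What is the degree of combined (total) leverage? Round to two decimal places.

2.31

Total contribution margin = 172,460 × £107.44 = £18,529,102.40.
EBIT = £18,529,102.40 − £7,573,000 = £10,956,102.40. Interest = £2,921,380.00, so EBIT − I = £8,034,722.40.
Degree of total leverage = total CM / (EBIT − interest) = £18,529,102.40 / £8,034,722.40 = 2.3061.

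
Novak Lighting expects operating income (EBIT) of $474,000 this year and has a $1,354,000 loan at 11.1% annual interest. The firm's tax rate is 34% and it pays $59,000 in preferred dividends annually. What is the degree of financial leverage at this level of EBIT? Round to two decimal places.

Interest = $150,294.00.
Preferred dividends grossed up pre-tax: $59,000 / (1 − 0.34) = $89,393.94.
DFL = EBIT ÷ [EBIT − I − D_p/(1−t)] = $474,000 ÷ [$474,000 − $150,294.00 − $89,393.94] = $474,000 ÷ $234,312.06 = 2.0229.

2.02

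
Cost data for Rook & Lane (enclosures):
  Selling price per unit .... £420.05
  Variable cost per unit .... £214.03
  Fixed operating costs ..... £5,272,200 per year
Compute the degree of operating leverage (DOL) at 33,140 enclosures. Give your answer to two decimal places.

4.39

At 33,140 units, contribution = 33,140 × £206.02 = £6,827,502.80.
Subtracting fixed costs: EBIT = £6,827,502.80 − £5,272,200 = £1,555,302.80.
Degree of operating leverage = £6,827,502.80 / £1,555,302.80 = 4.3898.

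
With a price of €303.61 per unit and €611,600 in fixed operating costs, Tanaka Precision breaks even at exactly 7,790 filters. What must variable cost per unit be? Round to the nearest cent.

€225.10

Contribution per unit must be FC / Q = €611,600 / 7,790 = €78.5109.
Variable cost per unit = €303.61 − €78.5109 = €225.10.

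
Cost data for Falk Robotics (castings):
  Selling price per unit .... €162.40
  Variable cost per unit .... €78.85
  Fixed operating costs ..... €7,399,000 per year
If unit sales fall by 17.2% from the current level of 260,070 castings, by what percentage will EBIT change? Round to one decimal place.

At 260,070 units, contribution = 260,070 × €83.55 = €21,728,848.50.
Subtracting fixed costs: EBIT = €21,728,848.50 − €7,399,000 = €14,329,848.50.
So DOL = total CM / EBIT = €21,728,848.50 / €14,329,848.50 = 1.5163.
Operating income changes by 1.5163 × -17.2% = -26.1%.

-26.1%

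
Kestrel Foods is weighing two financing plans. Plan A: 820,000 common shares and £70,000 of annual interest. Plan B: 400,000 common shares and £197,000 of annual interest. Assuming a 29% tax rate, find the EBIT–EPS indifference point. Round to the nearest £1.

£317,952

Set EPS_A = EPS_B: (EBIT − £70,000)(1 − 0.29) ÷ 820,000 = (EBIT − £197,000)(1 − 0.29) ÷ 400,000.
The (1 − t) factor cancels: (EBIT − 70,000) × 400,000 = (EBIT − 197,000) × 820,000.
Solving, EBIT = (197,000·820,000 − 70,000·400,000) / (820,000 − 400,000) = 133,540,000,000 / 420,000 = 317,952.38.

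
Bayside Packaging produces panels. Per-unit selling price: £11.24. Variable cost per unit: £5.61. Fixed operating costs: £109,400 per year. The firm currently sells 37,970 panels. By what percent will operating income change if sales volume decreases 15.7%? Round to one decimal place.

Contribution at this volume is 37,970 × £5.63 = £213,771.10.
EBIT = £213,771.10 − £109,400 = £104,371.10.
DOL = contribution ÷ EBIT = £213,771.10 ÷ £104,371.10 = 2.0482.
Operating income changes by 2.0482 × -15.7% = -32.2%.

-32.2%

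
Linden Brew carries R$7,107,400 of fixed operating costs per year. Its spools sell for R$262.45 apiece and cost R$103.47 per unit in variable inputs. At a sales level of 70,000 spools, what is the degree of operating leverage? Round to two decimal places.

2.77

Total contribution margin = 70,000 × R$158.98 = R$11,128,600.00.
EBIT = R$11,128,600.00 − R$7,107,400 = R$4,021,200.00.
So DOL = total CM / EBIT = R$11,128,600.00 / R$4,021,200.00 = 2.7675.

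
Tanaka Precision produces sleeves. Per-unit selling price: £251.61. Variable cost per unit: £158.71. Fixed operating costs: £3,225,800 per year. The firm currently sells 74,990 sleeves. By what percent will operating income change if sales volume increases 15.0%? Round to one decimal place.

+27.9%

Contribution at this volume is 74,990 × £92.90 = £6,966,571.00.
Operating income = contribution − fixed costs = £6,966,571.00 − £3,225,800 = £3,740,771.00.
So DOL = total CM / EBIT = £6,966,571.00 / £3,740,771.00 = 1.8623.
%ΔEBIT = DOL × %ΔSales = 1.8623 × +15.0% = +27.9%.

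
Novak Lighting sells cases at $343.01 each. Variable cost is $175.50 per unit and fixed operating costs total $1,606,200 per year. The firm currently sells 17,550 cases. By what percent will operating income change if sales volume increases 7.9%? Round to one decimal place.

+17.4%

Total contribution margin = 17,550 × $167.51 = $2,939,800.50.
EBIT = $2,939,800.50 − $1,606,200 = $1,333,600.50.
So DOL = total CM / EBIT = $2,939,800.50 / $1,333,600.50 = 2.2044.
So EBIT moves 2.2044 × (+7.9%) = +17.4%.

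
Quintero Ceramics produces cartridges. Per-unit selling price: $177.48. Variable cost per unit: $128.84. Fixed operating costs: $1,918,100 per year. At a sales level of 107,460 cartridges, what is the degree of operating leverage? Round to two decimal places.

1.58

Contribution at this volume is 107,460 × $48.64 = $5,226,854.40.
EBIT = $5,226,854.40 − $1,918,100 = $3,308,754.40.
DOL = contribution ÷ EBIT = $5,226,854.40 ÷ $3,308,754.40 = 1.5797.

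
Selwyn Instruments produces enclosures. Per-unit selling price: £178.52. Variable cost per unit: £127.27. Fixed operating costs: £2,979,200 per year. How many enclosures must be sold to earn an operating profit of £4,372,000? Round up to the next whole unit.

Contribution margin per unit = £178.52 − £127.27 = £51.25.
Required volume = (fixed costs + target profit) ÷ CM = (£2,979,200 + £4,372,000) ÷ £51.25 = 143,438.05, so 143,439 enclosures.

143,439 enclosures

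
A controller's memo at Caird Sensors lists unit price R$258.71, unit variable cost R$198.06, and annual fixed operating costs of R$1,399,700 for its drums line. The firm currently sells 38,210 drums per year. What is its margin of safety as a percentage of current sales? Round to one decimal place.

Unit CM = price − variable cost = R$258.71 − R$198.06 = R$60.65. Break-even units = R$1,399,700 ÷ R$60.65 = 23,078.32; break-even revenue = 23,078.32 × R$258.71 = R$5,970,591.71.
Current sales = 38,210 × R$258.71 = R$9,885,309.10.
Margin of safety = (R$9,885,309.10 − R$5,970,591.71) ÷ R$9,885,309.10 = 39.6%.

39.6%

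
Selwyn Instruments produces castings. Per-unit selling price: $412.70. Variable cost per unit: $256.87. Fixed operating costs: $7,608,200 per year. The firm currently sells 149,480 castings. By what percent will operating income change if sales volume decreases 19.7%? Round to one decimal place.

At 149,480 units, contribution = 149,480 × $155.83 = $23,293,468.40.
EBIT = $23,293,468.40 − $7,608,200 = $15,685,268.40.
So DOL = total CM / EBIT = $23,293,468.40 / $15,685,268.40 = 1.4851.
Operating income changes by 1.4851 × -19.7% = -29.3%.

-29.3%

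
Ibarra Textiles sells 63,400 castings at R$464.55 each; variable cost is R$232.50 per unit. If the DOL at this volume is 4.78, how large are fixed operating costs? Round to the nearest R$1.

R$11,634,152

Total contribution margin = 63,400 × R$232.05 = R$14,711,970.00.
Since DOL = CM ÷ EBIT, EBIT = R$14,711,970.00 ÷ 4.78 = R$3,077,817.99.
Fixed costs = CM − EBIT = R$14,711,970.00 − R$3,077,817.99 = R$11,634,152.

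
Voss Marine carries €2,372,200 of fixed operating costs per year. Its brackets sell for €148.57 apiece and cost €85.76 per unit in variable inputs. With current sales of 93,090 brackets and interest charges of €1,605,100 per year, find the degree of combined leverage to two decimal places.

Contribution at this volume is 93,090 × €62.81 = €5,846,982.90.
Subtracting fixed costs: EBIT = €5,846,982.90 − €2,372,200 = €3,474,782.90. Interest = €1,605,100.00, so EBIT − I = €1,869,682.90.
Degree of total leverage = total CM / (EBIT − interest) = €5,846,982.90 / €1,869,682.90 = 3.1273.

3.13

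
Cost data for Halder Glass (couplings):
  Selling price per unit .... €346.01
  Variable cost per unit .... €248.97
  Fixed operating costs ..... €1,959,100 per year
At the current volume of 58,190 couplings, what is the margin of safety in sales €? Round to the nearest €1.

€13,148,871

Each unit contributes €346.01 − €248.97 = €97.04. Break-even units = €1,959,100 ÷ €97.04 = 20,188.58; break-even revenue = 20,188.58 × €346.01 = €6,985,451.27.
Current sales = 58,190 × €346.01 = €20,134,321.90.
Margin of safety = €20,134,321.90 − €6,985,451.27 = €13,148,871.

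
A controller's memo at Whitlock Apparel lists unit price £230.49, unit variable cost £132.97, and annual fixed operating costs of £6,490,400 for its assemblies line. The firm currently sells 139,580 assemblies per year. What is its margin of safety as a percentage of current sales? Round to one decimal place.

52.3%

Unit CM = price − variable cost = £230.49 − £132.97 = £97.52. Break-even units = £6,490,400 ÷ £97.52 = 66,554.55; break-even revenue = 66,554.55 × £230.49 = £15,340,158.90.
Current sales = 139,580 × £230.49 = £32,171,794.20.
Margin of safety = (£32,171,794.20 − £15,340,158.90) ÷ £32,171,794.20 = 52.3%.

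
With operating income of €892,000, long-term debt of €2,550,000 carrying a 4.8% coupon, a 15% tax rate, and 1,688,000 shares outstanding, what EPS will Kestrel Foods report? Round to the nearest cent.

€0.39

Pre-tax income = €892,000 − €122,400.00 = €769,600.00.
Net income = €769,600.00 × (1 − 0.15) = €654,160.00.
EPS = €654,160.00 ÷ 1,688,000 = €0.39.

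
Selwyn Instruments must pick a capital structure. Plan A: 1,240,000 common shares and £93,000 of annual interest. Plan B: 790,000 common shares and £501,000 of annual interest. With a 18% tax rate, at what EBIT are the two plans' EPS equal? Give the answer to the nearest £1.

Set EPS_A = EPS_B: (EBIT − £93,000)(1 − 0.18) ÷ 1,240,000 = (EBIT − £501,000)(1 − 0.18) ÷ 790,000.
Cancelling (1 − t) and cross-multiplying: 790,000·(EBIT − 93,000) = 1,240,000·(EBIT − 501,000).
EBIT × (1,240,000 − 790,000) = 501,000 × 1,240,000 − 93,000 × 790,000 = 547,770,000,000, so EBIT = 547,770,000,000 ÷ 450,000 = 1,217,266.67.

£1,217,267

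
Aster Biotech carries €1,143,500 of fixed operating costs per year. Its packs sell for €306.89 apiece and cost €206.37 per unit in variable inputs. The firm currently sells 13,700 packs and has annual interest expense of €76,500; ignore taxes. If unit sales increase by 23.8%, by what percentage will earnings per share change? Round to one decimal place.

Total contribution margin = 13,700 × €100.52 = €1,377,124.00.
EBIT = €1,377,124.00 − €1,143,500 = €233,624.00.
Interest = €76,500.00, so EBIT − I = €157,124.00.
Degree of combined leverage = contribution ÷ (EBIT − I) = €1,377,124.00 ÷ €157,124.00 = 8.7646.
EPS therefore changes by 8.7646 × (+23.8%) = +208.6%.

+208.6%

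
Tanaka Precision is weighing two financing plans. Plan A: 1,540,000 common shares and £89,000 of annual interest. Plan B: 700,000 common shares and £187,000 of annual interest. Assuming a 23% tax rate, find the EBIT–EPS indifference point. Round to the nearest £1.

Set EPS_A = EPS_B: (EBIT − £89,000)(1 − 0.23) ÷ 1,540,000 = (EBIT − £187,000)(1 − 0.23) ÷ 700,000.
The (1 − t) factor cancels: (EBIT − 89,000) × 700,000 = (EBIT − 187,000) × 1,540,000.
EBIT × (1,540,000 − 700,000) = 187,000 × 1,540,000 − 89,000 × 700,000 = 225,680,000,000, so EBIT = 225,680,000,000 ÷ 840,000 = 268,666.67.

£268,667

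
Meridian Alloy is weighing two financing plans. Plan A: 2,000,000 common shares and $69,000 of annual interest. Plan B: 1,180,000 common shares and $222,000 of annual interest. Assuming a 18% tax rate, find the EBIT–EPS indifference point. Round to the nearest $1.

$442,171

At indifference, (EBIT − 69,000)(1 − t)/2,000,000 = (EBIT − 222,000)(1 − t)/1,180,000.
The (1 − t) factor cancels: (EBIT − 69,000) × 1,180,000 = (EBIT − 222,000) × 2,000,000.
Solving, EBIT = (222,000·2,000,000 − 69,000·1,180,000) / (2,000,000 − 1,180,000) = 362,580,000,000 / 820,000 = 442,170.73.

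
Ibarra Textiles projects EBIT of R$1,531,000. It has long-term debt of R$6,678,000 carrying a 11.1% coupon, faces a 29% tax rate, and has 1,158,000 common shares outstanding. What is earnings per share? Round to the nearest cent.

R$0.48

Interest = R$741,258.00, so EBT = R$1,531,000 − R$741,258.00 = R$789,742.00.
After tax at 29%: net income = R$789,742.00 × 0.71 = R$560,716.82.
Per share: R$560,716.82 / 1,158,000 shares = R$0.48.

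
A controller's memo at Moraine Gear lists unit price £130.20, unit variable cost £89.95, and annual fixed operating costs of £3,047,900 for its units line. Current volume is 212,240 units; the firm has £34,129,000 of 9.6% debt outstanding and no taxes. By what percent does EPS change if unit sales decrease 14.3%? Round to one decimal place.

-55.1%

At 212,240 units, contribution = 212,240 × £40.25 = £8,542,660.00.
EBIT = £8,542,660.00 − £3,047,900 = £5,494,760.00.
Interest = £3,276,384.00, so EBIT − I = £2,218,376.00.
Degree of combined leverage = contribution ÷ (EBIT − I) = £8,542,660.00 ÷ £2,218,376.00 = 3.8509.
EPS therefore changes by 3.8509 × (-14.3%) = -55.1%.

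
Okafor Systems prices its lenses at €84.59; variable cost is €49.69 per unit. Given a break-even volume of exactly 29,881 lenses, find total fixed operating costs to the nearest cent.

€1,042,846.90

Each unit contributes €84.59 − €49.69 = €34.90.
Since BE = FC / CM, FC = 29,881 × €34.90 = €1,042,846.90.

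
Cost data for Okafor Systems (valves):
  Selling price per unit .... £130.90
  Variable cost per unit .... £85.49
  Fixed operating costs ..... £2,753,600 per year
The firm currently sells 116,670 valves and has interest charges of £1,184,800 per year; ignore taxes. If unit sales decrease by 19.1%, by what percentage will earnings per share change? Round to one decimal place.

At 116,670 units, contribution = 116,670 × £45.41 = £5,297,984.70.
EBIT = £5,297,984.70 − £2,753,600 = £2,544,384.70.
Interest = £1,184,800.00, so EBIT − I = £1,359,584.70.
DCL = total CM / (EBIT − I) = £5,297,984.70 / £1,359,584.70 = 3.8968.
%ΔEPS = DCL × %ΔSales = 3.8968 × -19.1% = -74.4%.

-74.4%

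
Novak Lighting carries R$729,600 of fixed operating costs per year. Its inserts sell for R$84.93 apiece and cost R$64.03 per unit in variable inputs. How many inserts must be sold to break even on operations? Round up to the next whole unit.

34,910 inserts

Each unit contributes R$84.93 − R$64.03 = R$20.90.
Break-even volume = fixed costs ÷ CM per unit = R$729,600 ÷ R$20.90 = 34,909.09, so 34,910 inserts.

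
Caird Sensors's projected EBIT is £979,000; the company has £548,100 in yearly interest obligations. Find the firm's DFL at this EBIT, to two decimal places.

Interest = £548,100.00.
Degree of financial leverage = EBIT / (EBIT − interest) = £979,000 / £430,900.00 = 2.2720.

2.27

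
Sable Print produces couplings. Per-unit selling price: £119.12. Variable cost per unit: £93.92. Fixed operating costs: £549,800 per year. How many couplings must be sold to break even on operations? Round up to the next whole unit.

Unit CM = price − variable cost = £119.12 − £93.92 = £25.20.
Break-even volume = fixed costs ÷ CM per unit = £549,800 ÷ £25.20 = 21,817.46, so 21,818 couplings.

21,818 couplings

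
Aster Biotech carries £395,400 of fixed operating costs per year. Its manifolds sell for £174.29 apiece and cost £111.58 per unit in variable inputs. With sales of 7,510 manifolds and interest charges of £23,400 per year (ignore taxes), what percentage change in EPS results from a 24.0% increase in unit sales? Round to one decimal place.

+216.7%

Total contribution margin = 7,510 × £62.71 = £470,952.10.
Subtracting fixed costs: EBIT = £470,952.10 − £395,400 = £75,552.10.
After interest of £23,400.00, pre-tax earnings = £52,152.10.
Degree of combined leverage = contribution ÷ (EBIT − I) = £470,952.10 ÷ £52,152.10 = 9.0304.
%ΔEPS = DCL × %ΔSales = 9.0304 × +24.0% = +216.7%.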